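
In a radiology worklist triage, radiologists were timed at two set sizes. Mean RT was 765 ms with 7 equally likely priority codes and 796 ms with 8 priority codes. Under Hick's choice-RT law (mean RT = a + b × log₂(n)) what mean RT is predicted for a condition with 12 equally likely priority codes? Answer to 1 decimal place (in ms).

With log₂ n on the abscissa the relation is linear; from the two conditions:
  b = (796 − 765) / (log₂ 8 − log₂ 7) = 31 / (3 − 2.8074) = 160.918 ms/bit
  a = 765 − 160.918 × 2.8074 = 313.247 ms
Then RT(12) = 313.247 + 160.918 × log₂ 12 = 313.247 + 160.918 × 3.5850 ≈ 890.131 ms.

890.1 ms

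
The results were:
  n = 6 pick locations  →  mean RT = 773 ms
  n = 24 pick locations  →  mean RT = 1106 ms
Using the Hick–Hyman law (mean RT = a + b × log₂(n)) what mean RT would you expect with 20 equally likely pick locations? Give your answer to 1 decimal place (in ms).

Fit slope and intercept:
  b = (1106 − 773) / (log₂ 24 − log₂ 6) = 333 / (4.5850 − 2.5850) = 166.500 ms/bit
  a = 773 − 166.500 × 2.5850 = 342.604 ms
Then RT(20) = 342.604 + 166.500 × log₂ 20 = 342.604 + 166.500 × 4.3219 ≈ 1062.205 ms.

1062.2 ms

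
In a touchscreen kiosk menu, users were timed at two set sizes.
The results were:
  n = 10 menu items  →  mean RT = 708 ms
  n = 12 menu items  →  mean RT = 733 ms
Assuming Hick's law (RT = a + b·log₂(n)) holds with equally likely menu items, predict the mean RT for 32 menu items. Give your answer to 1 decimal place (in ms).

RT is linear in log₂ n, so two points fix the line:
  b = (733 − 708) / (log₂ 12 − log₂ 10) = 25 / (3.5850 − 3.3219) = 95.045 ms/bit
  a = 708 − 95.045 × 3.3219 = 392.269 ms
Then RT(32) = 392.269 + 95.045 × log₂ 32 = 392.269 + 95.045 × 5 ≈ 867.492 ms.

867.5 ms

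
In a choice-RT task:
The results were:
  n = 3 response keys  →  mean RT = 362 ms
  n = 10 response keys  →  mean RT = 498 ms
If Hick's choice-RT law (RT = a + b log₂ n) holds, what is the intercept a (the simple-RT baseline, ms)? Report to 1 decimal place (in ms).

237.9 ms

b = (RT₂ − RT₁)/(log₂ n₂ − log₂ n₁) = (498 − 362)/(3.3219 − 1.5850) = 78.297 ms/bit.
Intercept: a = 362 − 78.297·log₂(3) = 237.901 ms.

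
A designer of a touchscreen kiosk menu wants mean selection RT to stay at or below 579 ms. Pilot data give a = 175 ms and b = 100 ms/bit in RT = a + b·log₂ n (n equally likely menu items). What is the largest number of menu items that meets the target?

16

Information budget: (579 − 175)/100 = 4.0400 bits, so n ≤ 2^4.0400 = 16.450 → at most 16.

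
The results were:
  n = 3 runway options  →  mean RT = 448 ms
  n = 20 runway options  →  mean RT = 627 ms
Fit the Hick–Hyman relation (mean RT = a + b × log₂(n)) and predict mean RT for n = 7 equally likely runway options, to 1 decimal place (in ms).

Solve the two-equation system in a and b:
  b = (627 − 448) / (log₂ 20 − log₂ 3) = 179 / (4.3219 − 1.5850) = 65.401 ms/bit
  a = 448 − 65.401 × 1.5850 = 344.342 ms
Then RT(7) = 344.342 + 65.401 × log₂ 7 = 344.342 + 65.401 × 2.8074 ≈ 527.946 ms.

527.9 ms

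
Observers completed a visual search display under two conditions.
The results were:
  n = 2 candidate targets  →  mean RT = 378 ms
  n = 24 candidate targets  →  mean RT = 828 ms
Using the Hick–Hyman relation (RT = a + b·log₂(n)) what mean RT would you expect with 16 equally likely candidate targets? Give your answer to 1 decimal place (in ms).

754.6 ms

Solve the two-equation system in a and b:
  b = (828 − 378) / (log₂ 24 − log₂ 2) = 450 / (4.5850 − 1) = 125.524 ms/bit
  a = 378 − 125.524 × 1 = 252.476 ms
Then RT(16) = 252.476 + 125.524 × log₂ 16 = 252.476 + 125.524 × 4 ≈ 754.573 ms.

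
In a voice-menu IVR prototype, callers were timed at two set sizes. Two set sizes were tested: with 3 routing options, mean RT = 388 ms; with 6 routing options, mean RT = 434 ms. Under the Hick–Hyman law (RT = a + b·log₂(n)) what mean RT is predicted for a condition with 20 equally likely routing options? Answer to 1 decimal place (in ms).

With log₂ n on the abscissa the relation is linear; from the two conditions:
  b = (434 − 388) / (log₂ 6 − log₂ 3) = 46 / (2.5850 − 1.5850) = 46.000 ms/bit
  a = 388 − 46.000 × 1.5850 = 315.092 ms
Then RT(20) = 315.092 + 46.000 × log₂ 20 = 315.092 + 46.000 × 4.3219 ≈ 513.900 ms.

513.9 ms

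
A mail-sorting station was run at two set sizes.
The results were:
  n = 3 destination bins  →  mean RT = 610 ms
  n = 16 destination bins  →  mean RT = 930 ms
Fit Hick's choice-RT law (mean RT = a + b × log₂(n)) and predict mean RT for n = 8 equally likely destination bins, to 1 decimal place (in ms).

797.5 ms

With log₂ n on the abscissa the relation is linear; from the two conditions:
  b = (930 − 610) / (log₂ 16 − log₂ 3) = 320 / (4 − 1.5850) = 132.503 ms/bit
  a = 610 − 132.503 × 1.5850 = 399.988 ms
Then RT(8) = 399.988 + 132.503 × log₂ 8 = 399.988 + 132.503 × 3 ≈ 797.497 ms.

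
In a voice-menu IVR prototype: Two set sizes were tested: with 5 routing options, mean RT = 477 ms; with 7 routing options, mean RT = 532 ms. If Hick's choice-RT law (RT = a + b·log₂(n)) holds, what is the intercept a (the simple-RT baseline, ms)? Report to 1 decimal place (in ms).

b = (RT₂ − RT₁)/(log₂ n₂ − log₂ n₁) = (532 − 477)/(2.8074 − 2.3219) = 113.302 ms/bit.
Intercept: a = 477 − 113.302·log₂(5) = 213.920 ms.

213.9 ms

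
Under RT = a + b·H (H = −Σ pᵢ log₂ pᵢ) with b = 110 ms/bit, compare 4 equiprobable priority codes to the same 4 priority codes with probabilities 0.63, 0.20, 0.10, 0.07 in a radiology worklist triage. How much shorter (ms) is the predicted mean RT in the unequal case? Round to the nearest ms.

Equiprobable entropy H₀ = log₂ 4 = 2.0000 bits.
Skewed entropy H = −Σ pᵢ log₂ pᵢ = 1.4851 bits.
ΔRT = b·(H₀ − H) = 110 × 0.5149 = 56.64 ms.

57 ms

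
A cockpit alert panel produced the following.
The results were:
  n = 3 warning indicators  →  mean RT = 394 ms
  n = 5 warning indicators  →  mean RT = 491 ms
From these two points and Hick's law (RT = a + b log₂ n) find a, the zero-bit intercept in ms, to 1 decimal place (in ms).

185.4 ms

The slope on a log₂ axis is (491 − 394) / (2.3219 − 1.5850) = 131.621 ms/bit.
a = RT₁ − b·log₂ n₁ = 394 − 131.621 × 1.5850 = 185.386 ms.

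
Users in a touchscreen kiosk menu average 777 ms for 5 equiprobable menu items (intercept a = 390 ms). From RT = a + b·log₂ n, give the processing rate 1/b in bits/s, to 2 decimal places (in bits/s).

b = (777 − 390)/log₂ 5 = 387/2.3219 = 166.672 ms per bit = 0.16667 s/bit; the reciprocal is 6.000 bits/s.

6.00 bits/s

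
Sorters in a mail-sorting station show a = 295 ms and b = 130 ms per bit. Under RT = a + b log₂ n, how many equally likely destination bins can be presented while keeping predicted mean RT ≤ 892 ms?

24

130·log₂ n ≤ 892 − 295 = 597, giving log₂ n ≤ 4.5923 and n ≤ 24.123. The largest whole number is 24.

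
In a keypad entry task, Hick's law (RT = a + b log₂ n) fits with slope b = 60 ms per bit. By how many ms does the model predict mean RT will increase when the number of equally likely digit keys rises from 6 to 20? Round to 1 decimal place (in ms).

104.2 ms

The intercept a cancels: ΔRT = b·(log₂ n₂ − log₂ n₁) = b·log₂(n₂/n₁).
log₂(20) − log₂(6) = 4.3219 − 2.5850 = 1.7370.
ΔRT = 60 × 1.7370 = 104.218 ms.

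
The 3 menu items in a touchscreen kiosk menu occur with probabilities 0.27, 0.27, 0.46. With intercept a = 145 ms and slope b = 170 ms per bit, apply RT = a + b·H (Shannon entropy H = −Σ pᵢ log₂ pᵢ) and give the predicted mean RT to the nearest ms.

H = 0.27·log₂(1/0.27) + 0.27·log₂(1/0.27) + 0.46·log₂(1/0.46) = 1.5354 bits.
RT = 145 + 170 × 1.5354 = 406.01 ms.

406 ms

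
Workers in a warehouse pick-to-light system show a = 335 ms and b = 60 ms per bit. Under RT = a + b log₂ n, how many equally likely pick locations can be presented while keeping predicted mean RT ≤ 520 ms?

Set 335 + 60·log₂ n ≤ 520 → log₂ n ≤ (520 − 335)/60 = 3.0833.
So n ≤ 2^3.0833 = 8.476; the largest integer n is 8.

8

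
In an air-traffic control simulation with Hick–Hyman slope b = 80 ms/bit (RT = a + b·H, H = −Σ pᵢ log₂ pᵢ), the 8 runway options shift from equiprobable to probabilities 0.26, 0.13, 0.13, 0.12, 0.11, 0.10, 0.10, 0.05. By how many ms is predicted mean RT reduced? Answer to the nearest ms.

11 ms

Equiprobable entropy H₀ = log₂ 8 = 3.0000 bits.
Skewed entropy H = −Σ pᵢ log₂ pᵢ = 2.8684 bits.
ΔRT = b·(H₀ − H) = 80 × 0.1316 = 10.53 ms.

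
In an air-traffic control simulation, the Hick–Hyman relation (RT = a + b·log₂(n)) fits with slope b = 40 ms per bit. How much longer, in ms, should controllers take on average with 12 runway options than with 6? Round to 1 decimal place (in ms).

40.0 ms

Only the slope matters, since a is common to both: ΔRT = b·log₂(n₂/n₁).
log₂(12) − log₂(6) = log₂(12/6) = log₂(2) = 1.
ΔRT = 40 × 1.0000 = 40.000 ms.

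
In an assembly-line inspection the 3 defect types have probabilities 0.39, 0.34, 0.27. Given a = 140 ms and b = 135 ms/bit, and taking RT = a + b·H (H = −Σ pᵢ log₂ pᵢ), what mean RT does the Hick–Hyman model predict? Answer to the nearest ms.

Entropy contributions −pᵢ log₂ pᵢ: 0.5298, 0.5292, 0.5100; sum H = 1.5690 bits.
RT = a + bH = 140 + 135·1.5690 = 351.81 ms.

352 ms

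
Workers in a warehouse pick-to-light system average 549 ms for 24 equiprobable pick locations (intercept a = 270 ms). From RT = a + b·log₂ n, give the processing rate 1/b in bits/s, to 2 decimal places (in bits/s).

16.43 bits/s

Choice component = 549 − 270 = 279 ms over log₂(24) = 4.5850 bits.
b = 279 / 4.5850 = 60.851 ms/bit, so 1/b = 16.434 bits/s.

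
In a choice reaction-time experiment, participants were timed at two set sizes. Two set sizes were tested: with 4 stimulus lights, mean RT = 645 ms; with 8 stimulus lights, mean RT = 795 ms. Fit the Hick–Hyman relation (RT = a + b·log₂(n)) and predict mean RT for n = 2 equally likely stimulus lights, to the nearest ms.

RT is linear in log₂ n, so two points fix the line:
  b = (795 − 645) / (log₂ 8 − log₂ 4) = 150 / (3 − 2) = 150 ms/bit
  a = 645 − 150 × 2 = 345 ms
Then RT(2) = 345 + 150 × log₂ 2 = 345 + 150 × 1 ≈ 495.000 ms.

495 ms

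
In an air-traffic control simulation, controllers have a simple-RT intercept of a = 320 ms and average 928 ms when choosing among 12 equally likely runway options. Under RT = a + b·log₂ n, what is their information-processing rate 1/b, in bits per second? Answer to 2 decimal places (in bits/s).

5.90 bits/s

Choice component = 928 − 320 = 608 ms over log₂(12) = 3.5850 bits.
b = 608 / 3.5850 = 169.597 ms/bit, so 1/b = 5.896 bits/s.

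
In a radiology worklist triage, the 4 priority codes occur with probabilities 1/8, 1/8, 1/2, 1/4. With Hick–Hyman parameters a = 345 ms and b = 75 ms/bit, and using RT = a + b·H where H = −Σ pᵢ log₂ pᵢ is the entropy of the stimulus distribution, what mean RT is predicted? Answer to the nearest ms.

Each term −pᵢ log₂ pᵢ: 0.125·3 + 0.125·3 + 0.5·1 + 0.25·2; summed, H = 1.750 bits.
Mean RT = a + bH = 345 + 75·1.750 = 476.25 ms.

476 ms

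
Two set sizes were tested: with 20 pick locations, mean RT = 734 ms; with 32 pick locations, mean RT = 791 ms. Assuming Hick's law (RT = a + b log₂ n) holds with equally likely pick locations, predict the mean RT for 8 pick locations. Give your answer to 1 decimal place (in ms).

With log₂ n on the abscissa the relation is linear; from the two conditions:
  b = (791 − 734) / (log₂ 32 − log₂ 20) = 57 / (5 − 4.3219) = 84.062 ms/bit
  a = 734 − 84.062 × 4.3219 = 370.691 ms
Then RT(8) = 370.691 + 84.062 × log₂ 8 = 370.691 + 84.062 × 3 ≈ 622.876 ms.

622.9 ms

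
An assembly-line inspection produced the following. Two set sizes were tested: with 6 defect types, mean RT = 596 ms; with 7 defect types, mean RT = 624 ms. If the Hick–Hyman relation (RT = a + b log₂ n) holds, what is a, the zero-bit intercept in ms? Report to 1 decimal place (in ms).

Slope: b = (624 − 596) / (log₂ 7 − log₂ 6) = 28/0.2224 = 125.904 ms/bit.
Intercept: a = 596 − 125.904·log₂(6) = 270.544 ms.

270.5 ms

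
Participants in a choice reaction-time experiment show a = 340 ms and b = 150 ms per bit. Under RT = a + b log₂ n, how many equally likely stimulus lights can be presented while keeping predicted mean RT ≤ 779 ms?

Set 340 + 150·log₂ n ≤ 779 → log₂ n ≤ (779 − 340)/150 = 2.9267.
So n ≤ 2^2.9267 = 7.604; the largest integer n is 7.

7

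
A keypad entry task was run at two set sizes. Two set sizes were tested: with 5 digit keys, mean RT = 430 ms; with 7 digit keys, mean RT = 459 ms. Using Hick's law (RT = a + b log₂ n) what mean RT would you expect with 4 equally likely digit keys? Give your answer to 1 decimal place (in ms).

410.8 ms

With log₂ n on the abscissa the relation is linear; from the two conditions:
  b = (459 − 430) / (log₂ 7 − log₂ 5) = 29 / (2.8074 − 2.3219) = 59.741 ms/bit
  a = 430 − 59.741 × 2.3219 = 291.285 ms
Then RT(4) = 291.285 + 59.741 × log₂ 4 = 291.285 + 59.741 × 2 ≈ 410.768 ms.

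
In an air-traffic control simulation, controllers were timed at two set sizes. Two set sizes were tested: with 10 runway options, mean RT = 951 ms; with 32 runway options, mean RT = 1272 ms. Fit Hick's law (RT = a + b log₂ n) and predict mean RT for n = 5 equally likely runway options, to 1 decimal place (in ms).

759.7 ms

Solve the two-equation system in a and b:
  b = (1272 − 951) / (log₂ 32 − log₂ 10) = 321 / (5 − 3.3219) = 191.291 ms/bit
  a = 951 − 191.291 × 3.3219 = 315.545 ms
Then RT(5) = 315.545 + 191.291 × log₂ 5 = 315.545 + 191.291 × 2.3219 ≈ 759.709 ms.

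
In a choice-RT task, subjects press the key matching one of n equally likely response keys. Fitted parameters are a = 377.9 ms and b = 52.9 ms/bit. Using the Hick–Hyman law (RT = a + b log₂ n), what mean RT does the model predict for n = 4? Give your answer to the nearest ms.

log₂(4) = 2 bits, so RT = 377.9 + 52.9 × 2 ≈ 483.700 ms.

484 ms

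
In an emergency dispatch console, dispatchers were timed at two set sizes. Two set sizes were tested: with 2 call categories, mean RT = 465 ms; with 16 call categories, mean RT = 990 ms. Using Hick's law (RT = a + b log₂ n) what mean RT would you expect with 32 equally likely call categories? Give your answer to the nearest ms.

1165 ms

With log₂ n on the abscissa the relation is linear; from the two conditions:
  b = (990 − 465) / (log₂ 16 − log₂ 2) = 525 / (4 − 1) = 175 ms/bit
  a = 465 − 175 × 1 = 290 ms
Then RT(32) = 290 + 175 × log₂ 32 = 290 + 175 × 5 ≈ 1165.000 ms.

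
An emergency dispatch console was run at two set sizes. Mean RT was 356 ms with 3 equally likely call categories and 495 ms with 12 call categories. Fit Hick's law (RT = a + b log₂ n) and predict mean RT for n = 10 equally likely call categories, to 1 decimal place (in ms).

Solve the two-equation system in a and b:
  b = (495 − 356) / (log₂ 12 − log₂ 3) = 139 / (3.5850 − 1.5850) = 69.500 ms/bit
  a = 356 − 69.500 × 1.5850 = 245.845 ms
Then RT(10) = 245.845 + 69.500 × log₂ 10 = 245.845 + 69.500 × 3.3219 ≈ 476.719 ms.

476.7 ms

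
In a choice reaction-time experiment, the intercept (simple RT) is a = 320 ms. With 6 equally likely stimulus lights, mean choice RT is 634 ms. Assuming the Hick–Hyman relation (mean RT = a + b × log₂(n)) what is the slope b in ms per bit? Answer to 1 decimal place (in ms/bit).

6 alternatives carry log₂ 6 = 2.5850 bits; the choice cost is 634 − 320 = 314 ms, so b = 314/2.5850 = 121.472 ms/bit.

121.5 ms/bit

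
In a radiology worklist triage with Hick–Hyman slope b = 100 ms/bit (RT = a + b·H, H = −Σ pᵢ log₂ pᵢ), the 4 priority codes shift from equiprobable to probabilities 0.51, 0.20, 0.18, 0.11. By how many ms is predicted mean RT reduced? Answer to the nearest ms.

Equiprobable entropy H₀ = log₂ 4 = 2.0000 bits.
Skewed entropy H = −Σ pᵢ log₂ pᵢ = 1.7554 bits.
ΔRT = b·(H₀ − H) = 100 × 0.2446 = 24.46 ms.

24 ms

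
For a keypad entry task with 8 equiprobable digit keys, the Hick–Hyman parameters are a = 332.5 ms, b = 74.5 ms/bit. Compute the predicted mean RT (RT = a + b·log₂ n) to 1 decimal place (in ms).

556.0 ms

log₂(8) = 3 bits, so RT = 332.5 + 74.5 × 3 ≈ 556.000 ms.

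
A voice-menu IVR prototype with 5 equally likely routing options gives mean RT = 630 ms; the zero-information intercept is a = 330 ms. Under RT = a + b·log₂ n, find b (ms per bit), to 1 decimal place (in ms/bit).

5 alternatives carry log₂ 5 = 2.3219 bits; the choice cost is 630 − 330 = 300 ms, so b = 300/2.3219 = 129.203 ms/bit.

129.2 ms/bit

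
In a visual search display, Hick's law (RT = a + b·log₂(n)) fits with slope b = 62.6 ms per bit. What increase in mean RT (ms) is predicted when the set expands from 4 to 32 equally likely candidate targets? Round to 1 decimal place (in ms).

The intercept a cancels: ΔRT = b·(log₂ n₂ − log₂ n₁) = b·log₂(n₂/n₁).
log₂(32) − log₂(4) = log₂(32/4) = log₂(8) = 3.
ΔRT = 62.6 × 3.0000 = 187.800 ms.

187.8 ms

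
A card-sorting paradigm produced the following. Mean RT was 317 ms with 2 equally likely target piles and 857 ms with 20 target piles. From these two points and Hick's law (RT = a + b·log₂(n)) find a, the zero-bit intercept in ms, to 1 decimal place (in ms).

Slope: b = (857 − 317) / (log₂ 20 − log₂ 2) = 540/3.3219 = 162.556 ms/bit.
Intercept: a = 317 − 162.556·log₂(2) = 154.444 ms.

154.4 ms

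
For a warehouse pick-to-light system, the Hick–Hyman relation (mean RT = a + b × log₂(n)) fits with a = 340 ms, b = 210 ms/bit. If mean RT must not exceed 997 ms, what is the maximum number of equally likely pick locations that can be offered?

Set 340 + 210·log₂ n ≤ 997 → log₂ n ≤ (997 − 340)/210 = 3.1286.
So n ≤ 2^3.1286 = 8.746; the largest integer n is 8.

8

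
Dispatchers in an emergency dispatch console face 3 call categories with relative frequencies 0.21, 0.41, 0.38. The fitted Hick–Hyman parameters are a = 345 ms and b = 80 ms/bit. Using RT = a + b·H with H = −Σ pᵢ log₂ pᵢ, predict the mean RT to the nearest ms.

467 ms

H = 0.21·log₂(1/0.21) + 0.41·log₂(1/0.41) + 0.38·log₂(1/0.38) = 1.5307 bits.
RT = 345 + 80 × 1.5307 = 467.45 ms.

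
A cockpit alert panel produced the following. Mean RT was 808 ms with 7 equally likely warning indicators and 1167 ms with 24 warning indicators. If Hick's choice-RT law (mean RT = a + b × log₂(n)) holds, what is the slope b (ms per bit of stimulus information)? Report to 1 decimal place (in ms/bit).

Slope: b = (1167 − 808) / (log₂ 24 − log₂ 7) = 359/1.7776 = 201.957 ms/bit.

202.0 ms/bit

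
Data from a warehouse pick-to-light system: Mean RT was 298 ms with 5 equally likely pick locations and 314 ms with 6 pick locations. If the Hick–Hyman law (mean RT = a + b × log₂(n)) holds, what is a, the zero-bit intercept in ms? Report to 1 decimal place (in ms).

b = (RT₂ − RT₁)/(log₂ n₂ − log₂ n₁) = (314 − 298)/(2.5850 − 2.3219) = 60.829 ms/bit.
Intercept: a = 298 − 60.829·log₂(5) = 156.760 ms.

156.8 ms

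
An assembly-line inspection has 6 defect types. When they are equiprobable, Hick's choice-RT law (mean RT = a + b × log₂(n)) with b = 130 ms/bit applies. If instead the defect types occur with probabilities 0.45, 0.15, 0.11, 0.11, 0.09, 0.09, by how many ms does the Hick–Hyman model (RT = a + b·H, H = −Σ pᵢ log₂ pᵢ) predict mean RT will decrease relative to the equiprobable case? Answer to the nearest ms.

Equiprobable entropy H₀ = log₂ 6 = 2.5850 bits.
Skewed entropy H = −Σ pᵢ log₂ pᵢ = 2.2548 bits.
ΔRT = b·(H₀ − H) = 130 × 0.3301 = 42.92 ms.

43 ms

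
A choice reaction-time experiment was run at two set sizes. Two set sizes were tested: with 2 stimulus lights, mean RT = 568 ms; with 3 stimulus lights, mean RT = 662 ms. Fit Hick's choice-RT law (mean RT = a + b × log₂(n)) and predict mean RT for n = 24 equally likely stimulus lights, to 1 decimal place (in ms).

RT is linear in log₂ n, so two points fix the line:
  b = (662 − 568) / (log₂ 3 − log₂ 2) = 94 / (1.5850 − 1) = 160.694 ms/bit
  a = 568 − 160.694 × 1 = 407.306 ms
Then RT(24) = 407.306 + 160.694 × log₂ 24 = 407.306 + 160.694 × 4.5850 ≈ 1144.082 ms.

1144.1 ms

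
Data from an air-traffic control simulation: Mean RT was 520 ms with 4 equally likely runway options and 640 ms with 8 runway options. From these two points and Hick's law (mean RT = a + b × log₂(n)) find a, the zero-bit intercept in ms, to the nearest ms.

b = (RT₂ − RT₁)/(log₂ n₂ − log₂ n₁) = (640 − 520)/(3 − 2) = 120 ms/bit.
Intercept: a = 520 − 120·log₂(4) = 280.000 ms.

280 ms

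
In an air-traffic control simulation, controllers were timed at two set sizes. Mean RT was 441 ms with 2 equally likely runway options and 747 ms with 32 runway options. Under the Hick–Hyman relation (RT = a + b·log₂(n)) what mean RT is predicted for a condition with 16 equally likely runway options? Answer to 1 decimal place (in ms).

670.5 ms

Solve the two-equation system in a and b:
  b = (747 − 441) / (log₂ 32 − log₂ 2) = 306 / (5 − 1) = 76.500 ms/bit
  a = 441 − 76.500 × 1 = 364.500 ms
Then RT(16) = 364.500 + 76.500 × log₂ 16 = 364.500 + 76.500 × 4 ≈ 670.500 ms.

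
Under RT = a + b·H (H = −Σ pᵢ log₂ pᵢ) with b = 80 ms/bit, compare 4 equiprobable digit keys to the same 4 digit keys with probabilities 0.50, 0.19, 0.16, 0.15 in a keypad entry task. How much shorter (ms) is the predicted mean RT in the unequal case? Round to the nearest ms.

Equiprobable entropy H₀ = log₂ 4 = 2.0000 bits.
Skewed entropy H = −Σ pᵢ log₂ pᵢ = 1.7888 bits.
ΔRT = b·(H₀ − H) = 80 × 0.2112 = 16.90 ms.

17 ms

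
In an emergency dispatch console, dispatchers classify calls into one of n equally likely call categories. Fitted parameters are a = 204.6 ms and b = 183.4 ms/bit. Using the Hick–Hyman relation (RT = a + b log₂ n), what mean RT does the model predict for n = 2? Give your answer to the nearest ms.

388 ms

log₂(2) = 1 bits, so RT = 204.6 + 183.4 × 1 ≈ 388.000 ms.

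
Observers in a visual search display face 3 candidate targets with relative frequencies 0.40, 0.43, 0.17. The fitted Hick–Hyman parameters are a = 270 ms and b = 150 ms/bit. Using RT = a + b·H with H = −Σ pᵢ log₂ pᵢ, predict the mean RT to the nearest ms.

493 ms

Entropy contributions −pᵢ log₂ pᵢ: 0.5288, 0.5236, 0.4346; sum H = 1.4869 bits.
RT = a + bH = 270 + 150·1.4869 = 493.04 ms.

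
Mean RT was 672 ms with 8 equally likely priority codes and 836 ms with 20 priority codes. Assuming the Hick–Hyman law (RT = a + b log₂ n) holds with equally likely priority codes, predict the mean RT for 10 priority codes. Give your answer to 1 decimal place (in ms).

711.9 ms

Solve the two-equation system in a and b:
  b = (836 − 672) / (log₂ 20 − log₂ 8) = 164 / (4.3219 − 3) = 124.061 ms/bit
  a = 672 − 124.061 × 3 = 299.816 ms
Then RT(10) = 299.816 + 124.061 × log₂ 10 = 299.816 + 124.061 × 3.3219 ≈ 711.939 ms.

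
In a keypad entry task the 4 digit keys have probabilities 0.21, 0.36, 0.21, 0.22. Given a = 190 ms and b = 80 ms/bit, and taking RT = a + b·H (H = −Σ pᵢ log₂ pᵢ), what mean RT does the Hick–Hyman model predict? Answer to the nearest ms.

Entropy contributions −pᵢ log₂ pᵢ: 0.4728, 0.5306, 0.4728, 0.4806; sum H = 1.9568 bits.
RT = a + bH = 190 + 80·1.9568 = 346.55 ms.

347 ms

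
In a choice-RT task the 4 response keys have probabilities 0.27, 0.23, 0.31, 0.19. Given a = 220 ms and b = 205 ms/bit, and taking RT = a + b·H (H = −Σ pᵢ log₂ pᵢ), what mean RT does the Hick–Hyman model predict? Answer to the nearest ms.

625 ms

Entropy contributions −pᵢ log₂ pᵢ: 0.5100, 0.4877, 0.5238, 0.4552; sum H = 1.9767 bits.
RT = a + bH = 220 + 205·1.9767 = 625.23 ms.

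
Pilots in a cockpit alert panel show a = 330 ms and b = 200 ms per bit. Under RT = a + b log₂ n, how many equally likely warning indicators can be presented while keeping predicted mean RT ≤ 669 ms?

200·log₂ n ≤ 669 − 330 = 339, giving log₂ n ≤ 1.6950 and n ≤ 3.238. The largest whole number is 3.

3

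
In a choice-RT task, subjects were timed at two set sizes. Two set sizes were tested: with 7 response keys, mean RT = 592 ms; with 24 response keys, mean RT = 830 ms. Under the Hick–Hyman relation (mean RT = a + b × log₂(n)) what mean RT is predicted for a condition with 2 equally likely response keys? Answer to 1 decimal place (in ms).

350.0 ms

Solve the two-equation system in a and b:
  b = (830 − 592) / (log₂ 24 − log₂ 7) = 238 / (4.5850 − 2.8074) = 133.888 ms/bit
  a = 592 − 133.888 × 2.8074 = 216.129 ms
Then RT(2) = 216.129 + 133.888 × log₂ 2 = 216.129 + 133.888 × 1 ≈ 350.017 ms.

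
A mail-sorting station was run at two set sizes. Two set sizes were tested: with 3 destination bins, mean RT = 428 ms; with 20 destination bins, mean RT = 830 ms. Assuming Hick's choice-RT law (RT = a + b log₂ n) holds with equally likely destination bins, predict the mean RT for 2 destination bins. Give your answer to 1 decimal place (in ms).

Solve the two-equation system in a and b:
  b = (830 − 428) / (log₂ 20 − log₂ 3) = 402 / (4.3219 − 1.5850) = 146.878 ms/bit
  a = 428 − 146.878 × 1.5850 = 195.204 ms
Then RT(2) = 195.204 + 146.878 × log₂ 2 = 195.204 + 146.878 × 1 ≈ 342.082 ms.

342.1 ms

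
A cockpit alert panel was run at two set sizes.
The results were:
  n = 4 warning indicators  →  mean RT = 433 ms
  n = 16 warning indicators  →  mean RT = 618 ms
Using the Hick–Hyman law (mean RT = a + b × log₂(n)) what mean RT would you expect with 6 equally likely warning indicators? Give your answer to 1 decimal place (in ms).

487.1 ms

With log₂ n on the abscissa the relation is linear; from the two conditions:
  b = (618 − 433) / (log₂ 16 − log₂ 4) = 185 / (4 − 2) = 92.500 ms/bit
  a = 433 − 92.500 × 2 = 248.000 ms
Then RT(6) = 248.000 + 92.500 × log₂ 6 = 248.000 + 92.500 × 2.5850 ≈ 487.109 ms.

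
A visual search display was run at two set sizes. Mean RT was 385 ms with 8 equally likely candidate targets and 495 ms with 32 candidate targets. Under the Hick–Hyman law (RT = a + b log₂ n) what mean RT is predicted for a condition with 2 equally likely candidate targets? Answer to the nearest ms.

275 ms

Fit slope and intercept:
  b = (495 − 385) / (log₂ 32 − log₂ 8) = 110 / (5 − 3) = 55 ms/bit
  a = 385 − 55 × 3 = 220 ms
Then RT(2) = 220 + 55 × log₂ 2 = 220 + 55 × 1 ≈ 275.000 ms.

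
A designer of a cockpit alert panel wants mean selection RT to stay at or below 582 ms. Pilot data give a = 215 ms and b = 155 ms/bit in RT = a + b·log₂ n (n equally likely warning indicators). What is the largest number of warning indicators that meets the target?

155·log₂ n ≤ 582 − 215 = 367, giving log₂ n ≤ 2.3677 and n ≤ 5.161. The largest whole number is 5.

5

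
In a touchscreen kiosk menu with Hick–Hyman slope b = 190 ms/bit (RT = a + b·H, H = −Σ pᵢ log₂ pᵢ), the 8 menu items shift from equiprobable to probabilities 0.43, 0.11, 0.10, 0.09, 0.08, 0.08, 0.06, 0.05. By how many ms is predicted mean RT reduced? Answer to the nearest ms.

83 ms

Equiprobable entropy H₀ = log₂ 8 = 3.0000 bits.
Skewed entropy H = −Σ pᵢ log₂ pᵢ = 2.5613 bits.
ΔRT = b·(H₀ − H) = 190 × 0.4387 = 83.34 ms.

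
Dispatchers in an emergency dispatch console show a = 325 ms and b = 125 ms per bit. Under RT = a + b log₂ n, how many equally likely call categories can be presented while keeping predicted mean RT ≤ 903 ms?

125·log₂ n ≤ 903 − 325 = 578, giving log₂ n ≤ 4.6240 and n ≤ 24.658. The largest whole number is 24.

24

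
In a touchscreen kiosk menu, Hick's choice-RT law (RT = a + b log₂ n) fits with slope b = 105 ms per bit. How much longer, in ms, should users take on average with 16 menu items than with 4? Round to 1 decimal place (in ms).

Only the slope matters, since a is common to both: ΔRT = b·log₂(n₂/n₁).
log₂(16) − log₂(4) = log₂(16/4) = log₂(4) = 2.
ΔRT = 105 × 2.0000 = 210.000 ms.

210.0 ms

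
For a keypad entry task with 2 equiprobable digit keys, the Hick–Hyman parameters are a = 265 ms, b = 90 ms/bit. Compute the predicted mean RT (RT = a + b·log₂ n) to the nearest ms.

355 ms

log₂(2) = 1 bits, so RT = 265 + 90 × 1 ≈ 355.000 ms.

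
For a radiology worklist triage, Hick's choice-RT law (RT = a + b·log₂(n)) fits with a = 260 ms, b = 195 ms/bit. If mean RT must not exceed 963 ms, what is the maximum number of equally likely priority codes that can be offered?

Information budget: (963 − 260)/195 = 3.6051 bits, so n ≤ 2^3.6051 = 12.169 → at most 12.

12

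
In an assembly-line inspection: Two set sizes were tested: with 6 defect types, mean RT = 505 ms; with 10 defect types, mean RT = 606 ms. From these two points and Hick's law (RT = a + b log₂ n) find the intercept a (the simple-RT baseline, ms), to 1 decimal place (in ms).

b = (RT₂ − RT₁)/(log₂ n₂ − log₂ n₁) = (606 − 505)/(3.3219 − 2.5850) = 137.048 ms/bit.
Intercept: a = 505 − 137.048·log₂(6) = 150.735 ms.

150.7 ms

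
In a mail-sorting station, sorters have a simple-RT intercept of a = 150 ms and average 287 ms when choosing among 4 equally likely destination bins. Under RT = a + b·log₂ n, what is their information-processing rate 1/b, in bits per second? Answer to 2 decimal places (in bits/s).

14.60 bits/s

b = (287 − 150)/log₂ 4 = 137/2 = 68.500 ms per bit = 0.06850 s/bit; the reciprocal is 14.599 bits/s.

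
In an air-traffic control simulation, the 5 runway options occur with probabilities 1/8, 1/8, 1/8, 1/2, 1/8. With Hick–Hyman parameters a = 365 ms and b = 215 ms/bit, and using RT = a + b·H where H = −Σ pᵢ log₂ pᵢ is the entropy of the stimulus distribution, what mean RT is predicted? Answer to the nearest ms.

Each term −pᵢ log₂ pᵢ: 0.125·3 + 0.125·3 + 0.125·3 + 0.5·1 + 0.125·3; summed, H = 2.000 bits.
Mean RT = a + bH = 365 + 215·2.000 = 795.00 ms.

795 ms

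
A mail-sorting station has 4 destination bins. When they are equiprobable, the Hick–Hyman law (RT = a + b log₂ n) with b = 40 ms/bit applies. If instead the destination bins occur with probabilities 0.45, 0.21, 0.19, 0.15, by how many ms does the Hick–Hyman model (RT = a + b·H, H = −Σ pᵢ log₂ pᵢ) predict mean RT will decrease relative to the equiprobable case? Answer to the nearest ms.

6 ms

The RT saving is b·ΔH. Equiprobable H₀ = log₂(4) = 2.0000 bits; with the given probabilities H = 1.8570 bits.
b·(H₀ − H) = 40 × (2.0000 − 1.8570) = 5.72 ms.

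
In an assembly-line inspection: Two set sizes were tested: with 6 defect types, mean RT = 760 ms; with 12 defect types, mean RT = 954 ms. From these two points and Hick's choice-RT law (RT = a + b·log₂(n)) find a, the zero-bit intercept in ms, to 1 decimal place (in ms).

b = (RT₂ − RT₁)/(log₂ n₂ − log₂ n₁) = (954 − 760)/(3.5850 − 2.5850) = 194.000 ms/bit.
a = RT₁ − b·log₂ n₁ = 760 − 194.000 × 2.5850 = 258.517 ms.

258.5 ms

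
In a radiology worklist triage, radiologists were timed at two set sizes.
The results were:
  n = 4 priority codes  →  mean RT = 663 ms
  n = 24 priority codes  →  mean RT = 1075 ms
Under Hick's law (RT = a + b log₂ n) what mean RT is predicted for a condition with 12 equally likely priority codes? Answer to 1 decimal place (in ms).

915.6 ms

Fit slope and intercept:
  b = (1075 − 663) / (log₂ 24 − log₂ 4) = 412 / (4.5850 − 2) = 159.383 ms/bit
  a = 663 − 159.383 × 2 = 344.233 ms
Then RT(12) = 344.233 + 159.383 × log₂ 12 = 344.233 + 159.383 × 3.5850 ≈ 915.617 ms.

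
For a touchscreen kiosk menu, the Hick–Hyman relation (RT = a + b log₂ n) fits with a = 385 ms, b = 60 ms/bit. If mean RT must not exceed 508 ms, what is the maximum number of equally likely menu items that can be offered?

Set 385 + 60·log₂ n ≤ 508 → log₂ n ≤ (508 − 385)/60 = 2.0500.
So n ≤ 2^2.0500 = 4.141; the largest integer n is 4.

4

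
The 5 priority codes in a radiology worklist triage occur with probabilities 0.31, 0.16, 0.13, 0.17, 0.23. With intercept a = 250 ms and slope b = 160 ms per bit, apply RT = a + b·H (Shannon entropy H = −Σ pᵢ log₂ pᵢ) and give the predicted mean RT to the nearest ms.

H = 0.31·log₂(1/0.31) + 0.16·log₂(1/0.16) + 0.13·log₂(1/0.13) + 0.17·log₂(1/0.17) + 0.23·log₂(1/0.23) = 2.2517 bits.
RT = 250 + 160 × 2.2517 = 610.27 ms.

610 ms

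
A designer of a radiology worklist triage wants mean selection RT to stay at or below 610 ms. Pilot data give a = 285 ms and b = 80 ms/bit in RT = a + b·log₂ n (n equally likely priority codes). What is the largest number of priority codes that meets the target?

16

80·log₂ n ≤ 610 − 285 = 325, giving log₂ n ≤ 4.0625 and n ≤ 16.708. The largest whole number is 16.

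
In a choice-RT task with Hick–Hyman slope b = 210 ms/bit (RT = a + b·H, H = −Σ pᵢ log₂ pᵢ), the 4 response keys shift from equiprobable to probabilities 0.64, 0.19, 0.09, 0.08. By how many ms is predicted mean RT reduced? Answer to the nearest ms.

Equiprobable entropy H₀ = log₂ 4 = 2.0000 bits.
Skewed entropy H = −Σ pᵢ log₂ pᵢ = 1.4715 bits.
ΔRT = b·(H₀ − H) = 210 × 0.5285 = 110.99 ms.

111 ms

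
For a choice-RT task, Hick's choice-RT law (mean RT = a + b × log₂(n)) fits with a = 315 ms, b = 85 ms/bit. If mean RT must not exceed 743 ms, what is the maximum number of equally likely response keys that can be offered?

32

85·log₂ n ≤ 743 − 315 = 428, giving log₂ n ≤ 5.0353 and n ≤ 32.793. The largest whole number is 32.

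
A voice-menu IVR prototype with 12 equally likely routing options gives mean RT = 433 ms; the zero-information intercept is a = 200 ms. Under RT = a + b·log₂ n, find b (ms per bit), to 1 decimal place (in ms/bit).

65.0 ms/bit

b = (433 − 200) / log₂(12) = 233 / 3.5850 = 64.994 ms/bit.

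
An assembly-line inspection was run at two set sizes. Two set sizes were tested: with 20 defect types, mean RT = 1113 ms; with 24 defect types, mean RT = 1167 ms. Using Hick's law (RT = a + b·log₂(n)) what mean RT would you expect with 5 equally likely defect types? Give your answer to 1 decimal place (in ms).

Solve the two-equation system in a and b:
  b = (1167 − 1113) / (log₂ 24 − log₂ 20) = 54 / (4.5850 − 4.3219) = 205.296 ms/bit
  a = 1113 − 205.296 × 4.3219 = 225.724 ms
Then RT(5) = 225.724 + 205.296 × log₂ 5 = 225.724 + 205.296 × 2.3219 ≈ 702.407 ms.

702.4 ms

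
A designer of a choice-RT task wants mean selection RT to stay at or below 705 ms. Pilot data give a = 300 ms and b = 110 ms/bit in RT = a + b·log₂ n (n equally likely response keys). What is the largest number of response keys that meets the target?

Information budget: (705 − 300)/110 = 3.6818 bits, so n ≤ 2^3.6818 = 12.833 → at most 12.

12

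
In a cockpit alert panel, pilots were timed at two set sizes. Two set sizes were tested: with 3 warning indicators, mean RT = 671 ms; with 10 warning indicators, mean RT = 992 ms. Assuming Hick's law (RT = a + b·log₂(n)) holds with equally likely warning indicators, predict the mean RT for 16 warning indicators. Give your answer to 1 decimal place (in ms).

1117.3 ms

With log₂ n on the abscissa the relation is linear; from the two conditions:
  b = (992 − 671) / (log₂ 10 − log₂ 3) = 321 / (3.3219 − 1.5850) = 184.805 ms/bit
  a = 671 − 184.805 × 1.5850 = 378.091 ms
Then RT(16) = 378.091 + 184.805 × log₂ 16 = 378.091 + 184.805 × 4 ≈ 1117.311 ms.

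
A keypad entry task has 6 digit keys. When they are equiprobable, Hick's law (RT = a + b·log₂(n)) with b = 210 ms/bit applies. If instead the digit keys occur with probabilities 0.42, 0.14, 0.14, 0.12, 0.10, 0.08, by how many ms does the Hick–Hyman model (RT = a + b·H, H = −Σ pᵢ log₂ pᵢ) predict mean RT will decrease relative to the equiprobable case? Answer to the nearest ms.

Equiprobable entropy H₀ = log₂ 6 = 2.5850 bits.
Skewed entropy H = −Σ pᵢ log₂ pᵢ = 2.3106 bits.
ΔRT = b·(H₀ − H) = 210 × 0.2743 = 57.61 ms.

58 ms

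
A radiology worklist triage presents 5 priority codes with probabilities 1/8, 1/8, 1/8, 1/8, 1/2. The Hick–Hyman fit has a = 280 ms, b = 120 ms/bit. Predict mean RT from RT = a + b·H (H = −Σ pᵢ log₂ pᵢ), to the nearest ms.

520 ms

H = −Σ pᵢ log₂ pᵢ = 0.125·3 + 0.125·3 + 0.125·3 + 0.125·3 + 0.5·1 = 2.000 bits.
RT = 280 + 120 × 2.000 = 520.00 ms.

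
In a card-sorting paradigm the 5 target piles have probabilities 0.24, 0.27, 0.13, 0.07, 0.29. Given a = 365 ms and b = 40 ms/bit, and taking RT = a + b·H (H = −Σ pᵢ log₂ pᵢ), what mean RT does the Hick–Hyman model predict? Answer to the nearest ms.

H = 0.24·log₂(1/0.24) + 0.27·log₂(1/0.27) + 0.13·log₂(1/0.13) + 0.07·log₂(1/0.07) + 0.29·log₂(1/0.29) = 2.1733 bits.
RT = 365 + 40 × 2.1733 = 451.93 ms.

452 ms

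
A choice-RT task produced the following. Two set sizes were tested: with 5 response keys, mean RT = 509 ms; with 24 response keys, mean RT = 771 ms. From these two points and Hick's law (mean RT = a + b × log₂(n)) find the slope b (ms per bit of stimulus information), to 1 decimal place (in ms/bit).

The slope on a log₂ axis is (771 − 509) / (4.5850 − 2.3219) = 115.774 ms/bit.

115.8 ms/bit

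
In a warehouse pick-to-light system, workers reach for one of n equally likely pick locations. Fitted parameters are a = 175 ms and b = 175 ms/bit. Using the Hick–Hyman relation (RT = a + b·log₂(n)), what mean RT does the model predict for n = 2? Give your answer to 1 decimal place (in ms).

350.0 ms

log₂(2) = 1 bits, so RT = 175 + 175 × 1 ≈ 350.000 ms.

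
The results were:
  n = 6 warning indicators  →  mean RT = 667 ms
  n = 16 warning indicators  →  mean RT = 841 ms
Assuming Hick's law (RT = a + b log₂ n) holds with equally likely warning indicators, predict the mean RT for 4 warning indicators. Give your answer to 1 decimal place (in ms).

RT is linear in log₂ n, so two points fix the line:
  b = (841 − 667) / (log₂ 16 − log₂ 6) = 174 / (4 − 2.5850) = 122.965 ms/bit
  a = 667 − 122.965 × 2.5850 = 349.140 ms
Then RT(4) = 349.140 + 122.965 × log₂ 4 = 349.140 + 122.965 × 2 ≈ 595.070 ms.

595.1 ms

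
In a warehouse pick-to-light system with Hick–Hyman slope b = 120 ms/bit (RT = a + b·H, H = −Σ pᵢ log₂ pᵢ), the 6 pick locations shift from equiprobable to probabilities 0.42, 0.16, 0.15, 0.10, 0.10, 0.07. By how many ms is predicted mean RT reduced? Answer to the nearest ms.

Equiprobable entropy H₀ = log₂ 6 = 2.5850 bits.
Skewed entropy H = −Σ pᵢ log₂ pᵢ = 2.2921 bits.
ΔRT = b·(H₀ − H) = 120 × 0.2928 = 35.14 ms.

35 ms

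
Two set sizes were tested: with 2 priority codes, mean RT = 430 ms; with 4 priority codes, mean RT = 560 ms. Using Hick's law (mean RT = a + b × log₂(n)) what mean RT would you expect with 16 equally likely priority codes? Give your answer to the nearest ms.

820 ms

With log₂ n on the abscissa the relation is linear; from the two conditions:
  b = (560 − 430) / (log₂ 4 − log₂ 2) = 130 / (2 − 1) = 130 ms/bit
  a = 430 − 130 × 1 = 300 ms
Then RT(16) = 300 + 130 × log₂ 16 = 300 + 130 × 4 ≈ 820.000 ms.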